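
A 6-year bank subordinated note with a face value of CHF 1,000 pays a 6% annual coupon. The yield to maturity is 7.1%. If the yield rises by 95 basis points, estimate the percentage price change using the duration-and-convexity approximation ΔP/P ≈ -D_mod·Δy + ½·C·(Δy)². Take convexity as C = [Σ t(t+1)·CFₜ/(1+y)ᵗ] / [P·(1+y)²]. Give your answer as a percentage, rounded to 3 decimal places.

-4.466%

With y = 0.071:
  t   CF        PV=CF/(1+0.071)^t    t·PV        t(t+1)·PV
  1        60.00        56.0224        56.0224         112.0448
  2        60.00        52.3085       104.6170         313.8510
  3        60.00        48.8408       146.5224         586.0897
  4        60.00        45.6030       182.4120         912.0599
  5        60.00        42.5798       212.8991       1,277.3948
  6     1,060.00       702.3750     4,214.2500      29,499.7497
  Σ                    947.7295     4,916.7229      32,701.1899
P = 947.7295; D_Mac = 5.18790 yrs; D_mod = 4.84397 yrs; C = 30.08155.
Duration effect: -4.84397 × (+0.0095) = -0.046018
Convexity effect: 0.5 × 30.08155 × (0.0095)² = +0.0013574
ΔP/P ≈ -0.046018 + 0.0013574 = -0.044660 = -4.4660%.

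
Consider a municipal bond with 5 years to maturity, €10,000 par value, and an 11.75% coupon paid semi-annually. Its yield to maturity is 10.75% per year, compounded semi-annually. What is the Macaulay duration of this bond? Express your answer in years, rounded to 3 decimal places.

3.942 years

Periodic yield y = 0.05375. Discount each cash flow and weight by its period:
  t   CF        PV=CF/(1+0.05375)^t    t·PV
  1       587.50       557.5326       557.5326
  2       587.50       529.0938     1,058.1877
  3       587.50       502.1056     1,506.3169
  4       587.50       476.4941     1,905.9764
  5       587.50       452.1889     2,260.9447
  6       587.50       429.1235     2,574.7413
  7       587.50       407.2347     2,850.6428
  8       587.50       386.4623     3,091.6987
  9       587.50       366.7495     3,300.7459
  10   10,587.50     6,272.1660    62,721.6604
  Σ                 10,379.1513    81,828.4473
Price P = Σ PV = 10,379.1513.
Macaulay duration = Σ(t·PV) / P = 81,828.4473 / 10,379.1513 = 7.88392 half-year periods.
In years: 7.88392 / 2 = 3.94196 years.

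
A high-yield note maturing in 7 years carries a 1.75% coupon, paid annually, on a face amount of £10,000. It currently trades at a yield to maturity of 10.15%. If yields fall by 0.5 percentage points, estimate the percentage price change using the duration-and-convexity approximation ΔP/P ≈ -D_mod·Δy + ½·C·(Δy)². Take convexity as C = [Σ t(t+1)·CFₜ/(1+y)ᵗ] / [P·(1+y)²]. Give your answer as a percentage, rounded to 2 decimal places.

With y = 0.1015:
  t   CF        PV=CF/(1+0.1015)^t    t·PV        t(t+1)·PV
  1       175.00       158.8743       158.8743         317.7485
  2       175.00       144.2345       288.4689         865.4068
  3       175.00       130.9437       392.8310       1,571.3242
  4       175.00       118.8776       475.5104       2,377.5521
  5       175.00       107.9234       539.6169       3,237.7014
  6       175.00        97.9786       587.8713       4,115.0994
  7    10,175.00     5,171.8141    36,202.6988     289,621.5907
  Σ                  5,930.6461    38,645.8717     302,106.4231
P = 5,930.6461; D_Mac = 6.51630 yrs; D_mod = 5.91584 yrs; C = 41.98450.
Duration effect: -5.91584 × (-0.005) = +0.029579
Convexity effect: 0.5 × 41.98450 × (-0.005)² = +0.0005248
ΔP/P ≈ +0.029579 + 0.0005248 = +0.030104 = +3.0104%.

+3.01%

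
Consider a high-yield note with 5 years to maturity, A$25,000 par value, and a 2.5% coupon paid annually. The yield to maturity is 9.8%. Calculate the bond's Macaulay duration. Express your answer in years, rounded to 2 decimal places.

4.71 years

Periodic yield y = 0.098. Discount each cash flow and weight by its year:
  t   CF        PV=CF/(1+0.098)^t    t·PV
  1       625.00       569.2168       569.2168
  2       625.00       518.4123     1,036.8247
  3       625.00       472.1424     1,416.4272
  4       625.00       430.0022     1,720.0087
  5    25,625.00    16,056.5477    80,282.7384
  Σ                 18,046.3214    85,025.2158
Price P = Σ PV = 18,046.3214.
Macaulay duration = Σ(t·PV) / P = 85,025.2158 / 18,046.3214 = 4.71150 years.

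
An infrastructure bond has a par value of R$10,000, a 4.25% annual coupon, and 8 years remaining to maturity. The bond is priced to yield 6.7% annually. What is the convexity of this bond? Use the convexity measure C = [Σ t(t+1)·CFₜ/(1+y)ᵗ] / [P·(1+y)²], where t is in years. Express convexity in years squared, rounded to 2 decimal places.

With y = 0.067:
  t   CF        PV=CF/(1+0.067)^t    t·PV        t(t+1)·PV
  1       425.00       398.3130       398.3130         796.6261
  2       425.00       373.3018       746.6036       2,239.8108
  3       425.00       349.8611     1,049.5833       4,198.3333
  4       425.00       327.8923     1,311.5693       6,557.8465
  5       425.00       307.3030     1,536.5151       9,219.0907
  6       425.00       288.0066     1,728.0395      12,096.2765
  7       425.00       269.9218     1,889.4527      15,115.6219
  8    10,425.00     6,205.2704    49,642.1629     446,779.4660
  Σ                  8,519.8701    58,302.2395     497,003.0718
P = 8,519.8701.
Convexity = Σ t(t+1)·PV / [P·(1+y)²] = 497,003.0718 / (8,519.8701 × 1.138489) = 51.23860.

51.24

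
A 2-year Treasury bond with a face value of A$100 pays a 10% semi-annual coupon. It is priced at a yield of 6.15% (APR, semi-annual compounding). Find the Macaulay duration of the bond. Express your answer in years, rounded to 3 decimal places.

Periodic yield y = 0.03075. Discount each cash flow and weight by its period:
  t   CF        PV=CF/(1+0.03075)^t    t·PV
  1         5.00         4.8508         4.8508
  2         5.00         4.7061         9.4122
  3         5.00         4.5657        13.6972
  4       105.00        93.0199       372.0796
  Σ                    107.1426       400.0399
Price P = Σ PV = 107.1426.
Macaulay duration = Σ(t·PV) / P = 400.0399 / 107.1426 = 3.73371 half-year periods.
In years: 3.73371 / 2 = 1.86686 years.

1.867 years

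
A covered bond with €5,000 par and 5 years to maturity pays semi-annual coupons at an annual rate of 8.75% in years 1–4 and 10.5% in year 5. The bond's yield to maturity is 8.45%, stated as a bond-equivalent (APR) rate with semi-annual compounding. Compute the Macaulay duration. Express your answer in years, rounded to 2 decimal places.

4.17 years

Periodic yield y = 0.04225. Discount each cash flow and weight by its period:
  t   CF        PV=CF/(1+0.04225)^t    t·PV
  1       218.75       209.8825       209.8825
  2       218.75       201.3744       402.7488
  3       218.75       193.2112       579.6337
  4       218.75       185.3790       741.5158
  5       218.75       177.8642       889.3210
  6       218.75       170.6541     1,023.9244
  7       218.75       163.7362     1,146.1535
  8       218.75       157.0988     1,256.7903
  9       262.50       180.8765     1,627.8886
  10    5,262.50     3,479.1493    34,791.4934
  Σ                  5,119.2262    42,669.3519
Price P = Σ PV = 5,119.2262.
Macaulay duration = Σ(t·PV) / P = 42,669.3519 / 5,119.2262 = 8.33512 half-year periods.
In years: 8.33512 / 2 = 4.16756 years.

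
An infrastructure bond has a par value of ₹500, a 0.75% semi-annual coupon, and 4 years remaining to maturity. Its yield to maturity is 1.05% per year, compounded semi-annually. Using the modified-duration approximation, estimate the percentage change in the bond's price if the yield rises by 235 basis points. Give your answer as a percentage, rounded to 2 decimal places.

-9.23%

Periodic yield y = 0.00525. Modified duration first:
  t   CF        PV=CF/(1+0.00525)^t    t·PV
  1        1.875         1.8652         1.8652
  2        1.875         1.8555         3.7109
  3        1.875         1.8458         5.5373
  4        1.875         1.8361         7.3445
  5        1.875         1.8265         9.1327
  6        1.875         1.8170        10.9020
  7        1.875         1.8075        12.6526
  8      501.875       481.2856     3,850.2852
  Σ                    494.1393     3,901.4306
P = 494.1393; D_Mac = 7.89541 half-year periods = 3.94770 yrs; D_mod = 3.94770/(1+0.00525) = 3.92709 yrs.
ΔP/P ≈ -D_mod · Δy = -3.92709 × (+0.0235) = -0.092287 = -9.2287%.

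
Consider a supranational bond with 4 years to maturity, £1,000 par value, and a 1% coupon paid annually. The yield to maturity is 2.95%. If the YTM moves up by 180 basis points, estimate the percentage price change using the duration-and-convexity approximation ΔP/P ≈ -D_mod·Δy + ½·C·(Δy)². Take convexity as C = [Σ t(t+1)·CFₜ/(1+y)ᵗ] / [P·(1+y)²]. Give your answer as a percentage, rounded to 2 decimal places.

-6.59%

With y = 0.0295:
  t   CF        PV=CF/(1+0.0295)^t    t·PV        t(t+1)·PV
  1        10.00         9.7135         9.7135          19.4269
  2        10.00         9.4351        18.8702          56.6107
  3        10.00         9.1648        27.4943         109.9771
  4     1,010.00       899.1165     3,596.4660      17,982.3301
  Σ                    927.4298     3,652.5440      18,168.3448
P = 927.4298; D_Mac = 3.93835 yrs; D_mod = 3.82550 yrs; C = 18.48339.
Duration effect: -3.82550 × (+0.018) = -0.068859
Convexity effect: 0.5 × 18.48339 × (0.018)² = +0.0029943
ΔP/P ≈ -0.068859 + 0.0029943 = -0.065865 = -6.5865%.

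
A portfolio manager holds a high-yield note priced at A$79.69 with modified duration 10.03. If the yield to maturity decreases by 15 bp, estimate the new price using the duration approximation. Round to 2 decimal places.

Duration approximation: ΔP/P ≈ -D_mod · Δy = -10.03 × (-0.0015) = +0.015045.
New price ≈ 79.69 × (1 + 0.015045) = 80.88893605.

A$80.89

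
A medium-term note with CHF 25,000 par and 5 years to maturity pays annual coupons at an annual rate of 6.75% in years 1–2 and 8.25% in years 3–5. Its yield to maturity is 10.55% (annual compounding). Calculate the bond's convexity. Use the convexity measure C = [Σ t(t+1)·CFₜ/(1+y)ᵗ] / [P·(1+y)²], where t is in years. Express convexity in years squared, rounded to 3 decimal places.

With y = 0.1055:
  t   CF        PV=CF/(1+0.1055)^t    t·PV        t(t+1)·PV
  1     1,687.50     1,526.4586     1,526.4586       3,052.9172
  2     1,687.50     1,380.7857     2,761.5714       8,284.7143
  3     2,062.50     1,526.5735     4,579.7205      18,318.8819
  4     2,062.50     1,380.8896     5,523.5585      27,617.7927
  5    27,062.50    16,389.8198    81,949.0991     491,694.5945
  Σ                 22,204.5273    96,340.4082     548,968.9006
P = 22,204.5273.
Convexity = Σ t(t+1)·PV / [P·(1+y)²] = 548,968.9006 / (22,204.5273 × 1.222130) = 20.22967.

20.230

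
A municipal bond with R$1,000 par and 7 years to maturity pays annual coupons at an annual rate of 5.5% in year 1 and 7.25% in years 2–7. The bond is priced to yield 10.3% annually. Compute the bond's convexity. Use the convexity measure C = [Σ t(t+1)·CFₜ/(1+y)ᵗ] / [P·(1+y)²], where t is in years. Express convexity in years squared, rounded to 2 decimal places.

34.71

With y = 0.103:
  t   CF        PV=CF/(1+0.103)^t    t·PV        t(t+1)·PV
  1        55.00        49.8640        49.8640          99.7280
  2        72.50        59.5919       119.1837         357.5512
  3        72.50        54.0271       162.0812         648.3249
  4        72.50        48.9819       195.9277         979.6387
  5        72.50        44.4079       222.0396       1,332.2376
  6        72.50        40.2610       241.5662       1,690.9635
  7     1,072.50       539.9689     3,779.7820      30,238.2561
  Σ                    837.1027     4,770.4445      35,346.7001
P = 837.1027.
Convexity = Σ t(t+1)·PV / [P·(1+y)²] = 35,346.7001 / (837.1027 × 1.216609) = 34.70716.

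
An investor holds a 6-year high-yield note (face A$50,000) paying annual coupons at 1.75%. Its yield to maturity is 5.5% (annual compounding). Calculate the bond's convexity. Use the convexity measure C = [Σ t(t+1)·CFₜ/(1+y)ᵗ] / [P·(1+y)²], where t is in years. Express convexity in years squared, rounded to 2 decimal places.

35.36

With y = 0.055:
  t   CF        PV=CF/(1+0.055)^t    t·PV        t(t+1)·PV
  1       875.00       829.3839       829.3839       1,658.7678
  2       875.00       786.1459     1,572.2917       4,716.8752
  3       875.00       745.1620     2,235.4859       8,941.9435
  4       875.00       706.3147     2,825.2586      14,126.2930
  5       875.00       669.4926     3,347.4628      20,084.7768
  6    50,875.00    36,896.8818   221,381.2905   1,549,669.0337
  Σ                 40,633.3807   232,191.1734   1,599,197.6899
P = 40,633.3807.
Convexity = Σ t(t+1)·PV / [P·(1+y)²] = 1,599,197.6899 / (40,633.3807 × 1.113025) = 35.36016.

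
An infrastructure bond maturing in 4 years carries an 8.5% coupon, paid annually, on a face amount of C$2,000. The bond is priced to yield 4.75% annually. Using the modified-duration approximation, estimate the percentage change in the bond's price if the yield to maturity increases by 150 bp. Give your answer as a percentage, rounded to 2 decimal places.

-5.13%

Periodic yield y = 0.0475. Modified duration first:
  t   CF        PV=CF/(1+0.0475)^t    t·PV
  1       170.00       162.2912       162.2912
  2       170.00       154.9319       309.8638
  3       170.00       147.9064       443.7191
  4     2,170.00     1,802.3686     7,209.4743
  Σ                  2,267.4980     8,125.3483
P = 2,267.4980; D_Mac = 3.58340 yrs; D_mod = 3.58340/(1+0.0475) = 3.42091 yrs.
ΔP/P ≈ -D_mod · Δy = -3.42091 × (+0.015) = -0.051314 = -5.1314%.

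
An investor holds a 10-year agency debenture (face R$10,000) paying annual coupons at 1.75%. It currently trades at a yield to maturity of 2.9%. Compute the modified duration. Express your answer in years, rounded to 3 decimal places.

8.952 years

Periodic yield y = 0.029. First find Macaulay duration:
  t   CF        PV=CF/(1+0.029)^t    t·PV
  1       175.00       170.0680       170.0680
  2       175.00       165.2751       330.5501
  3       175.00       160.6172       481.8515
  4       175.00       156.0905       624.3621
  5       175.00       151.6915       758.4574
  6       175.00       147.4164       884.4984
  7       175.00       143.2618     1,002.8327
  8       175.00       139.2243     1,113.7944
  9       175.00       135.3006     1,217.7053
  10   10,175.00     7,645.0560    76,450.5599
  Σ                  9,014.0013    83,034.6797
P = 9,014.0013; Macaulay duration = 83,034.6797 / 9,014.0013 = 9.21174 years.
Modified duration = D_Mac / (1 + y) = 9.21174 / 1.029 = 8.95213 years.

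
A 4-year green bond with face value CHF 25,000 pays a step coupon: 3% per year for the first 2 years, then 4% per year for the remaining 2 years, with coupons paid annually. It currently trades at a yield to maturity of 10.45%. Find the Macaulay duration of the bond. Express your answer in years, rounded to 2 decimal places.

Periodic yield y = 0.1045. Discount each cash flow and weight by its year:
  t   CF        PV=CF/(1+0.1045)^t    t·PV
  1       750.00       679.0403       679.0403
  2       750.00       614.7943     1,229.5886
  3     1,000.00       742.1690     2,226.5071
  4    26,000.00    17,470.7065    69,882.8259
  Σ                 19,506.7101    74,017.9619
Price P = Σ PV = 19,506.7101.
Macaulay duration = Σ(t·PV) / P = 74,017.9619 / 19,506.7101 = 3.79449 years.

3.79 years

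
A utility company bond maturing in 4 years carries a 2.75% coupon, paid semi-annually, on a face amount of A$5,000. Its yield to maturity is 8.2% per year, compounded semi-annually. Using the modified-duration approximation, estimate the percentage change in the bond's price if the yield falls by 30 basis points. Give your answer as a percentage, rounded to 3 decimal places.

Periodic yield y = 0.041. Modified duration first:
  t   CF        PV=CF/(1+0.041)^t    t·PV
  1        68.75        66.0423        66.0423
  2        68.75        63.4412       126.8824
  3        68.75        60.9425       182.8276
  4        68.75        58.5423       234.1692
  5        68.75        56.2366       281.1830
  6        68.75        54.0217       324.1303
  7        68.75        51.8941       363.2584
  8     5,068.75     3,675.3190    29,402.5517
  Σ                  4,086.4396    30,981.0448
P = 4,086.4396; D_Mac = 7.58143 half-year periods = 3.79071 yrs; D_mod = 3.79071/(1+0.041) = 3.64142 yrs.
ΔP/P ≈ -D_mod · Δy = -3.64142 × (-0.003) = +0.010924 = +1.0924%.

+1.092%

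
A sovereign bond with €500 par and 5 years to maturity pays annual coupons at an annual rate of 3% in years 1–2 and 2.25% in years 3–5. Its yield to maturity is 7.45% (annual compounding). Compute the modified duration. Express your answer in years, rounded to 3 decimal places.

Periodic yield y = 0.0745. First find Macaulay duration:
  t   CF        PV=CF/(1+0.0745)^t    t·PV
  1        15.00        13.9600        13.9600
  2        15.00        12.9921        25.9841
  3        11.25         9.0685        27.2054
  4        11.25         8.4397        33.7588
  5       511.25       356.9449     1,784.7247
  Σ                    401.4051     1,885.6329
P = 401.4051; Macaulay duration = 1,885.6329 / 401.4051 = 4.69758 years.
Modified duration = D_Mac / (1 + y) = 4.69758 / 1.0745 = 4.37188 years.

4.372 years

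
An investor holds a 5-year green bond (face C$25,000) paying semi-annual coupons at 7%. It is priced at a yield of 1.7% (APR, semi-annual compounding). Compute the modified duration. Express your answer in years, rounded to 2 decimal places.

Periodic yield y = 0.0085. First find Macaulay duration:
  t   CF        PV=CF/(1+0.0085)^t    t·PV
  1       875.00       867.6252       867.6252
  2       875.00       860.3125     1,720.6251
  3       875.00       853.0615     2,559.1845
  4       875.00       845.8716     3,383.4864
  5       875.00       838.7423     4,193.7114
  6       875.00       831.6731     4,990.0384
  7       875.00       824.6634     5,772.6440
  8       875.00       817.7129     6,541.7030
  9       875.00       810.8209     7,297.3880
  10   25,875.00    23,775.0442   237,750.4420
  Σ                 31,325.5276   275,076.8480
P = 31,325.5276; Macaulay duration = 275,076.8480 / 31,325.5276 = 8.78124 half-year periods = 4.39062 years.
Modified duration = D_Mac / (1 + y) = 4.39062 / 1.0085 = 4.35361 years.

4.35 years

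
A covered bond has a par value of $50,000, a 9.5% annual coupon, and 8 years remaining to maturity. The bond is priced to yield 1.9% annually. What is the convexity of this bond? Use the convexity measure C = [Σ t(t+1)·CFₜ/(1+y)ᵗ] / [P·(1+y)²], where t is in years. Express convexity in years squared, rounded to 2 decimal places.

With y = 0.019:
  t   CF        PV=CF/(1+0.019)^t    t·PV        t(t+1)·PV
  1     4,750.00     4,661.4328     4,661.4328       9,322.8656
  2     4,750.00     4,574.5170     9,149.0339      27,447.1017
  3     4,750.00     4,489.2217    13,467.6652      53,870.6609
  4     4,750.00     4,405.5169    17,622.0677      88,110.3384
  5     4,750.00     4,323.3728    21,616.8642     129,701.1851
  6     4,750.00     4,242.7604    25,456.5623     178,195.9363
  7     4,750.00     4,163.6510    29,145.5571     233,164.4571
  8    54,750.00    47,096.7188   376,773.7507   3,390,963.7560
  Σ                 77,957.1915   497,892.9339   4,110,776.3012
P = 77,957.1915.
Convexity = Σ t(t+1)·PV / [P·(1+y)²] = 4,110,776.3012 / (77,957.1915 × 1.038361) = 50.78311.

50.78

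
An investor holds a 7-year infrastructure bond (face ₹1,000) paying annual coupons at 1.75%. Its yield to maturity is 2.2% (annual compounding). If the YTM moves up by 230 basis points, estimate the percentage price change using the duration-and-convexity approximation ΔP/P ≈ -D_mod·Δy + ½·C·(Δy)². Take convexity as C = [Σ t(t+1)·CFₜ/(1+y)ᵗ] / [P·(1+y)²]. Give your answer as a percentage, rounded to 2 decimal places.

-13.63%

With y = 0.022:
  t   CF        PV=CF/(1+0.022)^t    t·PV        t(t+1)·PV
  1        17.50        17.1233        17.1233          34.2466
  2        17.50        16.7547        33.5094         100.5281
  3        17.50        16.3940        49.1820         196.7282
  4        17.50        16.0411        64.1644         320.8222
  5        17.50        15.6958        78.4790         470.8741
  6        17.50        15.3579        92.1476         645.0330
  7     1,017.50       873.7318     6,116.1227      48,928.9814
  Σ                    971.0986     6,450.7284      50,697.2136
P = 971.0986; D_Mac = 6.64271 yrs; D_mod = 6.49972 yrs; C = 49.98261.
Duration effect: -6.49972 × (+0.023) = -0.149494
Convexity effect: 0.5 × 49.98261 × (0.023)² = +0.0132204
ΔP/P ≈ -0.149494 + 0.0132204 = -0.136273 = -13.6273%.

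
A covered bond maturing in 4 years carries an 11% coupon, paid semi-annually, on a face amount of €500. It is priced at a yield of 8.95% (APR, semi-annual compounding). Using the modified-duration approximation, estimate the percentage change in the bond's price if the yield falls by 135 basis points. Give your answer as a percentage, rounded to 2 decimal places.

Periodic yield y = 0.04475. Modified duration first:
  t   CF        PV=CF/(1+0.04475)^t    t·PV
  1        27.50        26.3221        26.3221
  2        27.50        25.1946        50.3893
  3        27.50        24.1155        72.3464
  4        27.50        23.0825        92.3301
  5        27.50        22.0938       110.4691
  6        27.50        21.1475       126.8848
  7        27.50        20.2417       141.6916
  8       527.50       371.6408     2,973.1267
  Σ                    533.8385     3,593.5600
P = 533.8385; D_Mac = 6.73155 half-year periods = 3.36577 yrs; D_mod = 3.36577/(1+0.04475) = 3.22161 yrs.
ΔP/P ≈ -D_mod · Δy = -3.22161 × (-0.0135) = +0.043492 = +4.3492%.

+4.35%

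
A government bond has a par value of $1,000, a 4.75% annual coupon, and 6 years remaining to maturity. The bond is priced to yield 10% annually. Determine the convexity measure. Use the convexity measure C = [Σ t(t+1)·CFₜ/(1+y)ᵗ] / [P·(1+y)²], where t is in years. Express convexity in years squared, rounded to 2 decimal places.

With y = 0.1:
  t   CF        PV=CF/(1+0.1)^t    t·PV        t(t+1)·PV
  1        47.50        43.1818        43.1818          86.3636
  2        47.50        39.2562        78.5124         235.5372
  3        47.50        35.6875       107.0624         428.2494
  4        47.50        32.4431       129.7726         648.8628
  5        47.50        29.4938       147.4688         884.8129
  6     1,047.50       591.2864     3,547.7187      24,834.0306
  Σ                    771.3488     4,053.7166      27,117.8565
P = 771.3488.
Convexity = Σ t(t+1)·PV / [P·(1+y)²] = 27,117.8565 / (771.3488 × 1.210000) = 29.05489.

29.05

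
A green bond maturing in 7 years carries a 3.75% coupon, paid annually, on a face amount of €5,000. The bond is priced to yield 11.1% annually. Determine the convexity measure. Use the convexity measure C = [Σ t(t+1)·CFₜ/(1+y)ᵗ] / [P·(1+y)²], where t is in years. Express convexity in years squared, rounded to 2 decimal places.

37.59

With y = 0.111:
  t   CF        PV=CF/(1+0.111)^t    t·PV        t(t+1)·PV
  1       187.50       168.7669       168.7669         337.5338
  2       187.50       151.9054       303.8108         911.4323
  3       187.50       136.7285       410.1855       1,640.7422
  4       187.50       123.0680       492.2719       2,461.3594
  5       187.50       110.7723       553.8613       3,323.1675
  6       187.50        99.7050       598.2300       4,187.6098
  7     5,187.50     2,482.9027    17,380.3188     139,042.5500
  Σ                  3,273.8487    19,907.4450     151,904.3950
P = 3,273.8487.
Convexity = Σ t(t+1)·PV / [P·(1+y)²] = 151,904.3950 / (3,273.8487 × 1.234321) = 37.59098.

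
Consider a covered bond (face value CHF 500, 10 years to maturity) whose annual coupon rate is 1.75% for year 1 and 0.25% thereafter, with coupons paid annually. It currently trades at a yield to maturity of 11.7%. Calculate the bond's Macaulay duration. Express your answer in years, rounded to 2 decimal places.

9.45 years

Periodic yield y = 0.117. Discount each cash flow and weight by its year:
  t   CF        PV=CF/(1+0.117)^t    t·PV
  1         8.75         7.8335         7.8335
  2         1.25         1.0019         2.0037
  3         1.25         0.8969         2.6907
  4         1.25         0.8030         3.2119
  5         1.25         0.7189         3.5943
  6         1.25         0.6436         3.8614
  7         1.25         0.5762         4.0331
  8         1.25         0.5158         4.1264
  9         1.25         0.4618         4.1560
  10      501.25       165.7764     1,657.7638
  Σ                    179.2278     1,693.2748
Price P = Σ PV = 179.2278.
Macaulay duration = Σ(t·PV) / P = 1,693.2748 / 179.2278 = 9.44761 years.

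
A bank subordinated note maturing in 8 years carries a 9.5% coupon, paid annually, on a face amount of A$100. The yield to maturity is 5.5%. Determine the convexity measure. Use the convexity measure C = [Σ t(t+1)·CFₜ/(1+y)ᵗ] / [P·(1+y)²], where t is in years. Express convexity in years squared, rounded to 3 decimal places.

45.375

With y = 0.055:
  t   CF        PV=CF/(1+0.055)^t    t·PV        t(t+1)·PV
  1         9.50         9.0047         9.0047          18.0095
  2         9.50         8.5353        17.0706          51.2118
  3         9.50         8.0903        24.2710          97.0840
  4         9.50         7.6686        30.6742         153.3712
  5         9.50         7.2688        36.3439         218.0633
  6         9.50         6.8898        41.3390         289.3731
  7         9.50         6.5306        45.7145         365.7164
  8       109.50        71.3501       570.8006       5,137.2055
  Σ                    125.3383       775.2186       6,330.0347
P = 125.3383.
Convexity = Σ t(t+1)·PV / [P·(1+y)²] = 6,330.0347 / (125.3383 × 1.113025) = 45.37509.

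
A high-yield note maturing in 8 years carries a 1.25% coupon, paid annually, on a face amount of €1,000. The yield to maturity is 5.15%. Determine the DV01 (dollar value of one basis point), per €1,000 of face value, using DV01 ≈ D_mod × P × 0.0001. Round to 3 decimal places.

Periodic yield y = 0.0515.
  t   CF        PV=CF/(1+0.0515)^t    t·PV
  1        12.50        11.8878        11.8878
  2        12.50        11.3055        22.6111
  3        12.50        10.7518        32.2555
  4        12.50        10.2252        40.9009
  5        12.50         9.7244        48.6221
  6        12.50         9.2481        55.4888
  7        12.50         8.7952        61.5663
  8     1,012.50       677.5180     5,420.1437
  Σ                    749.4561     5,693.4762
P = 749.4561; D_Mac = 7.59681 yrs; D_mod = 7.22474 yrs.
DV01 ≈ 7.22474 × 749.4561 × 0.0001 = 0.541462.

€0.541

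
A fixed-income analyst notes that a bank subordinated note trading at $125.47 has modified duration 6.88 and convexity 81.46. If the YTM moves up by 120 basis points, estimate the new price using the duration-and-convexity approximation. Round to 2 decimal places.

$115.85

Duration effect: -D_mod·Δy = -6.88 × (+0.012) = -0.082560
Convexity effect: ½·C·(Δy)² = 0.5 × 81.46 × (0.012)² = +0.00586512
ΔP/P ≈ -0.082560 + 0.00586512 = -0.07669488
New price ≈ 125.47 × (1 - 0.07669488) = 115.8470934064.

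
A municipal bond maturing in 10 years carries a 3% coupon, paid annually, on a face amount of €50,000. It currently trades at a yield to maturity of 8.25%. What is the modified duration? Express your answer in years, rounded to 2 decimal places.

7.79 years

Periodic yield y = 0.0825. First find Macaulay duration:
  t   CF        PV=CF/(1+0.0825)^t    t·PV
  1     1,500.00     1,385.6813     1,385.6813
  2     1,500.00     1,280.0751     2,560.1502
  3     1,500.00     1,182.5174     3,547.5522
  4     1,500.00     1,092.3948     4,369.5793
  5     1,500.00     1,009.1407     5,045.7036
  6     1,500.00       932.2316     5,593.3897
  7     1,500.00       861.1839     6,028.2876
  8     1,500.00       795.5510     6,364.4079
  9     1,500.00       734.9201     6,614.2807
  10   51,500.00    23,309.2435   233,092.4350
  Σ                 32,582.9395   274,601.4677
P = 32,582.9395; Macaulay duration = 274,601.4677 / 32,582.9395 = 8.42777 years.
Modified duration = D_Mac / (1 + y) = 8.42777 / 1.0825 = 7.78547 years.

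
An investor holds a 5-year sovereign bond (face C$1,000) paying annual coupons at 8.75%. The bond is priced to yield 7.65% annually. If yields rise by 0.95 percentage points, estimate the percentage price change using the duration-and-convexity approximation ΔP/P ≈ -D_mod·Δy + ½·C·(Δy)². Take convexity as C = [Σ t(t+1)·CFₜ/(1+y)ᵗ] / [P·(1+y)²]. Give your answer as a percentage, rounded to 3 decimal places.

With y = 0.0765:
  t   CF        PV=CF/(1+0.0765)^t    t·PV        t(t+1)·PV
  1        87.50        81.2819        81.2819         162.5639
  2        87.50        75.5057       151.0115         453.0345
  3        87.50        70.1400       210.4201         841.6804
  4        87.50        65.1556       260.6225       1,303.1125
  5     1,087.50       752.2446     3,761.2231      22,567.3388
  Σ                  1,044.3280     4,464.5591      25,327.7300
P = 1,044.3280; D_Mac = 4.27505 yrs; D_mod = 3.97125 yrs; C = 20.92817.
Duration effect: -3.97125 × (+0.0095) = -0.037727
Convexity effect: 0.5 × 20.92817 × (0.0095)² = +0.0009444
ΔP/P ≈ -0.037727 + 0.0009444 = -0.036783 = -3.6783%.

-3.678%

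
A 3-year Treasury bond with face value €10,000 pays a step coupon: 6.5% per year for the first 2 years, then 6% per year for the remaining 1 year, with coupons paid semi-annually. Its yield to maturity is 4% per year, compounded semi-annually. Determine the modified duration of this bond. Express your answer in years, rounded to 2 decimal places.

Periodic yield y = 0.02. First find Macaulay duration:
  t   CF        PV=CF/(1+0.02)^t    t·PV
  1       325.00       318.6275       318.6275
  2       325.00       312.3799       624.7597
  3       325.00       306.2548       918.7643
  4       325.00       300.2498     1,200.9991
  5       300.00       271.7192     1,358.5962
  6    10,300.00     9,146.1052    54,876.6314
  Σ                 10,655.3363    59,298.3781
P = 10,655.3363; Macaulay duration = 59,298.3781 / 10,655.3363 = 5.56513 half-year periods = 2.78257 years.
Modified duration = D_Mac / (1 + y) = 2.78257 / 1.02 = 2.72801 years.

2.73 years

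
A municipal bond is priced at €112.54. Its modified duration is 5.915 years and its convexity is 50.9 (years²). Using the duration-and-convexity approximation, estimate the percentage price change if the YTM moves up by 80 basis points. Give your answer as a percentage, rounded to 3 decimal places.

Duration effect: -D_mod·Δy = -5.915 × (+0.008) = -0.047320
Convexity effect: ½·C·(Δy)² = 0.5 × 50.9 × (0.008)² = +0.0016288
ΔP/P ≈ -0.047320 + 0.0016288 = -0.0456912
= -4.56912%.

-4.569%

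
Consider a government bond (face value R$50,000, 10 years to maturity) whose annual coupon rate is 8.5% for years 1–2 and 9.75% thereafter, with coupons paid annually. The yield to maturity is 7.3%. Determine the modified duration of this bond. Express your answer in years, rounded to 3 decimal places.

6.690 years

Periodic yield y = 0.073. First find Macaulay duration:
  t   CF        PV=CF/(1+0.073)^t    t·PV
  1     4,250.00     3,960.8574     3,960.8574
  2     4,250.00     3,691.3862     7,382.7724
  3     4,875.00     3,946.1669    11,838.5008
  4     4,875.00     3,677.6952    14,710.7808
  5     4,875.00     3,427.4885    17,137.4427
  6     4,875.00     3,194.3043    19,165.8259
  7     4,875.00     2,976.9845    20,838.8912
  8     4,875.00     2,774.4496    22,195.5970
  9     4,875.00     2,585.6940    23,271.2457
  10   54,875.00    27,125.4726   271,254.7260
  Σ                 57,360.4993   411,756.6399
P = 57,360.4993; Macaulay duration = 411,756.6399 / 57,360.4993 = 7.17840 years.
Modified duration = D_Mac / (1 + y) = 7.17840 / 1.073 = 6.69003 years.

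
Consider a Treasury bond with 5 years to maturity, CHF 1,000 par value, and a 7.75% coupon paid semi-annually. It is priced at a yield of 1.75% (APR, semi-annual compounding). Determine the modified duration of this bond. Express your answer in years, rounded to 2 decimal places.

Periodic yield y = 0.00875. First find Macaulay duration:
  t   CF        PV=CF/(1+0.00875)^t    t·PV
  1        38.75        38.4139        38.4139
  2        38.75        38.0807        76.1613
  3        38.75        37.7504       113.2511
  4        38.75        37.4229       149.6916
  5        38.75        37.0983       185.4915
  6        38.75        36.7765       220.6590
  7        38.75        36.4575       255.2025
  8        38.75        36.1413       289.1301
  9        38.75        35.8278       322.4499
  10    1,038.75       952.0846     9,520.8464
  Σ                  1,286.0538    11,171.2974
P = 1,286.0538; Macaulay duration = 11,171.2974 / 1,286.0538 = 8.68649 half-year periods = 4.34325 years.
Modified duration = D_Mac / (1 + y) = 4.34325 / 1.00875 = 4.30557 years.

4.31 years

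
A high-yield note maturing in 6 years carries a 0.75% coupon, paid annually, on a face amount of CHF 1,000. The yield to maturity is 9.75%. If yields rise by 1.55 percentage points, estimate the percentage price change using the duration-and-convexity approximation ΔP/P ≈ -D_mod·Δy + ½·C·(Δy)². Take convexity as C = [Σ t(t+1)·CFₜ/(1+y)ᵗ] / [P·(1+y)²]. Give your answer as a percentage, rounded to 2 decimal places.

-7.86%

With y = 0.0975:
  t   CF        PV=CF/(1+0.0975)^t    t·PV        t(t+1)·PV
  1         7.50         6.8337         6.8337          13.6674
  2         7.50         6.2266        12.4532          37.3597
  3         7.50         5.6735        17.0204          68.0815
  4         7.50         5.1694        20.6777         103.3887
  5         7.50         4.7102        23.5510         141.3058
  6     1,007.50       576.5247     3,459.1479      24,214.0353
  Σ                    605.1381     3,539.6839      24,577.8384
P = 605.1381; D_Mac = 5.84938 yrs; D_mod = 5.32973 yrs; C = 33.71942.
Duration effect: -5.32973 × (+0.0155) = -0.082611
Convexity effect: 0.5 × 33.71942 × (0.0155)² = +0.0040505
ΔP/P ≈ -0.082611 + 0.0040505 = -0.078560 = -7.8560%.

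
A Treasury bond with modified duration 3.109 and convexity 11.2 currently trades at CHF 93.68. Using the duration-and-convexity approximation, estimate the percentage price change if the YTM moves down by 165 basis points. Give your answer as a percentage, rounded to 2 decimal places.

+5.28%

Duration effect: -D_mod·Δy = -3.109 × (-0.0165) = +0.0512985
Convexity effect: ½·C·(Δy)² = 0.5 × 11.2 × (-0.0165)² = +0.0015246
ΔP/P ≈ +0.0512985 + 0.0015246 = +0.0528231
= +5.28231%.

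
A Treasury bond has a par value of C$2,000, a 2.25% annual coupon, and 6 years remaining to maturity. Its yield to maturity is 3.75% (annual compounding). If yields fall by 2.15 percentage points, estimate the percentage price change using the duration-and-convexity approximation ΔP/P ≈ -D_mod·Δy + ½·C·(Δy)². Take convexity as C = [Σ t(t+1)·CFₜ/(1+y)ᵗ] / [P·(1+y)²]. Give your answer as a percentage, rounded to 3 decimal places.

With y = 0.0375:
  t   CF        PV=CF/(1+0.0375)^t    t·PV        t(t+1)·PV
  1        45.00        43.3735        43.3735          86.7470
  2        45.00        41.8058        83.6116         250.8347
  3        45.00        40.2947       120.8842         483.5367
  4        45.00        38.8383       155.3532         776.7658
  5        45.00        37.4345       187.1725       1,123.0349
  6     2,045.00     1,639.7011     9,838.2064      68,867.4449
  Σ                  1,841.4479    10,428.6013      71,588.3639
P = 1,841.4479; D_Mac = 5.66326 yrs; D_mod = 5.45857 yrs; C = 36.11660.
Duration effect: -5.45857 × (-0.0215) = +0.117359
Convexity effect: 0.5 × 36.11660 × (-0.0215)² = +0.0083474
ΔP/P ≈ +0.117359 + 0.0083474 = +0.125707 = +12.5707%.

+12.571%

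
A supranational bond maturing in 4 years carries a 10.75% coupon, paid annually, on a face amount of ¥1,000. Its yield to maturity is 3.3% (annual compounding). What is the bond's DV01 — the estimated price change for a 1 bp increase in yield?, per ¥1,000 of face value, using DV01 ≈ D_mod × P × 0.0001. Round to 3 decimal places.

Periodic yield y = 0.033.
  t   CF        PV=CF/(1+0.033)^t    t·PV
  1       107.50       104.0658       104.0658
  2       107.50       100.7414       201.4827
  3       107.50        97.5231       292.5693
  4     1,107.50       972.6183     3,890.4733
  Σ                  1,274.9486     4,488.5912
P = 1,274.9486; D_Mac = 3.52061 yrs; D_mod = 3.40814 yrs.
DV01 ≈ 3.40814 × 1,274.9486 × 0.0001 = 0.434520.

¥0.435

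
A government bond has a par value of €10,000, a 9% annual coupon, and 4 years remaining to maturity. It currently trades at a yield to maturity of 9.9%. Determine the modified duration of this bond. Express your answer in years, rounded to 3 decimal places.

3.206 years

Periodic yield y = 0.099. First find Macaulay duration:
  t   CF        PV=CF/(1+0.099)^t    t·PV
  1       900.00       818.9263       818.9263
  2       900.00       745.1559     1,490.3117
  3       900.00       678.0308     2,034.0924
  4    10,900.00     7,471.9805    29,887.9219
  Σ                  9,714.0935    34,231.2524
P = 9,714.0935; Macaulay duration = 34,231.2524 / 9,714.0935 = 3.52388 years.
Modified duration = D_Mac / (1 + y) = 3.52388 / 1.099 = 3.20644 years.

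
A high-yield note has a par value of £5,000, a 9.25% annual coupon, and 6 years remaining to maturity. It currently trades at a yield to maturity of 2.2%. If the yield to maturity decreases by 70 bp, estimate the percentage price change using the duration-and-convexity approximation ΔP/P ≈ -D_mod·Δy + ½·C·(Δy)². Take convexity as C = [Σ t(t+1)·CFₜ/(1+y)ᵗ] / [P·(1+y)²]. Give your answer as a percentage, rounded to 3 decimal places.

+3.538%

With y = 0.022:
  t   CF        PV=CF/(1+0.022)^t    t·PV        t(t+1)·PV
  1       462.50       452.5440       452.5440         905.0881
  2       462.50       442.8024       885.6048       2,656.8143
  3       462.50       433.2704     1,299.8113       5,199.2452
  4       462.50       423.9437     1,695.7747       8,478.8734
  5       462.50       414.8177     2,074.0884      12,444.5304
  6     5,462.50     4,793.8680    28,763.2082     201,342.4577
  Σ                  6,961.2462    35,171.0314     231,027.0090
P = 6,961.2462; D_Mac = 5.05240 yrs; D_mod = 4.94364 yrs; C = 31.77415.
Duration effect: -4.94364 × (-0.007) = +0.034606
Convexity effect: 0.5 × 31.77415 × (-0.007)² = +0.0007785
ΔP/P ≈ +0.034606 + 0.0007785 = +0.035384 = +3.5384%.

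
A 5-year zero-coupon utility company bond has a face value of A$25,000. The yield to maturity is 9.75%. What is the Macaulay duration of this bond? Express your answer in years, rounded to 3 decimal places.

A zero-coupon bond has a single cash flow at maturity, so its Macaulay duration equals its maturity: 5 years.

5.000 years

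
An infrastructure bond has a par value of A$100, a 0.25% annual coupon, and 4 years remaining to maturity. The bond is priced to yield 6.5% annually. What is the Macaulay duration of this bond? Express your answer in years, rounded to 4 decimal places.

3.9828 years

Periodic yield y = 0.065. Discount each cash flow and weight by its year:
  t   CF        PV=CF/(1+0.065)^t    t·PV
  1         0.25         0.2347         0.2347
  2         0.25         0.2204         0.4408
  3         0.25         0.2070         0.6209
  4       100.25        77.9266       311.7066
  Σ                     78.5888       313.0030
Price P = Σ PV = 78.5888.
Macaulay duration = Σ(t·PV) / P = 313.0030 / 78.5888 = 3.98280 years.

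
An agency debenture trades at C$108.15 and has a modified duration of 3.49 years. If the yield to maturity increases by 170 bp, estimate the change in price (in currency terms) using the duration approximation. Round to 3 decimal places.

-C$6.417

Duration approximation: ΔP/P ≈ -D_mod · Δy = -3.49 × (+0.017) = -0.059330.
ΔP ≈ 108.15 × (-0.059330) = -6.4165395.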